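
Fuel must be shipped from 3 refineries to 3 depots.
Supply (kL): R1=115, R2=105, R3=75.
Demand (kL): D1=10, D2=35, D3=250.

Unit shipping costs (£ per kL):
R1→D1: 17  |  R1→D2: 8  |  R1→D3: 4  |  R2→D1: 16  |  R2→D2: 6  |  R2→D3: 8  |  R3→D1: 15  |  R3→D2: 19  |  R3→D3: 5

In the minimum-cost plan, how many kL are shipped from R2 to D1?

Solving gives:
  R1→D3: 115 kL
  R2→D1: 10 kL
  R2→D2: 35 kL
  R2→D3: 60 kL
  R3→D3: 75 kL
Total cost = £1685.
So R2→D1 carries 10 kL.

10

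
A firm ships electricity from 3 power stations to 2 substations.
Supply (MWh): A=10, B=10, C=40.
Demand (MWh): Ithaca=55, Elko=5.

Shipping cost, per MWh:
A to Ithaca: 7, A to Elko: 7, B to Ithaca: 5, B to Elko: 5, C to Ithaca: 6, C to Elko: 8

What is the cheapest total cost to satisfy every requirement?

360

A cheapest plan:
  A–Ithaca: 5 × 7 = 35
  A–Elko: 5 × 7 = 35
  B–Ithaca: 10 × 5 = 50
  C–Ithaca: 40 × 6 = 240
Total = 35 + 35 + 50 + 240 = 360.
(Supply check: A ships 10; B ships 10; C ships 40.)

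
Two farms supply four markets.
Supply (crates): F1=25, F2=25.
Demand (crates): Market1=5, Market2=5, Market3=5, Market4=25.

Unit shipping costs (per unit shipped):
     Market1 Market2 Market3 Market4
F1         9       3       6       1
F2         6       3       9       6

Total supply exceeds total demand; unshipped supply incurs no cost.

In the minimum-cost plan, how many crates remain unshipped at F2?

Minimum-cost shipments:
  F1->Market4: 25 × 1 = 25
  F2->Market1: 5 × 6 = 30
  F2->Market2: 5 × 3 = 15
  F2->Market3: 5 × 9 = 45
Total cost = 115.
F2 ships 15 of its 25, leaving 10.

10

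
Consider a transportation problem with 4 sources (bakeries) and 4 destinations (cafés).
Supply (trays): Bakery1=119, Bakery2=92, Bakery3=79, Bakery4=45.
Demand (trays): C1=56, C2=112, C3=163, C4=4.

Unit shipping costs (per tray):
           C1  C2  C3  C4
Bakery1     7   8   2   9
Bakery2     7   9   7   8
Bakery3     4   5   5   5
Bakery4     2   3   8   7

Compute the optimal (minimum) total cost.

Optimal allocation:
  Bakery1 to C3: 119 trays
  Bakery2 to C1: 44 trays
  Bakery2 to C3: 44 trays
  Bakery2 to C4: 4 trays
  Bakery3 to C1: 12 trays
  Bakery3 to C2: 67 trays
  Bakery4 to C2: 45 trays
Total cost = 1404.
(Supply check: Bakery1 ships 119; Bakery2 ships 92; Bakery3 ships 79; Bakery4 ships 45.)

1404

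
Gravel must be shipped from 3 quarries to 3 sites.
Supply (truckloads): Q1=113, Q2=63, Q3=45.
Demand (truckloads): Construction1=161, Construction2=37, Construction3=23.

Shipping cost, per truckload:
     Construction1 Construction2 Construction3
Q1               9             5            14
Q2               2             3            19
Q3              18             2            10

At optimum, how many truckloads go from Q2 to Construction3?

The minimum-cost plan:
  Q1–Construction1: 98 × 9 = 882
  Q1–Construction2: 15 × 5 = 75
  Q2–Construction1: 63 × 2 = 126
  Q3–Construction2: 22 × 2 = 44
  Q3–Construction3: 23 × 10 = 230
Total cost = 1357.
The route Q2→Construction3 is not used.

0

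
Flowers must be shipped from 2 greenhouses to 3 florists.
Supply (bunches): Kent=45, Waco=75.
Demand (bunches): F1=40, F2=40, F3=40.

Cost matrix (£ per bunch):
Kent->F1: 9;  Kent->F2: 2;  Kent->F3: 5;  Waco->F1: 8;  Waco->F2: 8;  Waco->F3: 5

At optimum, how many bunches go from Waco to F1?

The minimum-cost plan:
  Kent to F2: 40 × £2 = £80
  Kent to F3: 5 × £5 = £25
  Waco to F1: 40 × £8 = £320
  Waco to F3: 35 × £5 = £175
Total cost = £600.
So Waco→F1 carries 40 bunches.

40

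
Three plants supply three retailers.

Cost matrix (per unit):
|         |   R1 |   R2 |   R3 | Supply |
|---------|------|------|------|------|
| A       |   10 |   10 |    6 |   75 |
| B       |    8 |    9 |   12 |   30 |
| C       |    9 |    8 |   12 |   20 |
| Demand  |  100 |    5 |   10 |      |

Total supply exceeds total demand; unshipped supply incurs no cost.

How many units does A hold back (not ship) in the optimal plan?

10

Minimum-cost shipments:
  A to R1: 55 × 10 = 550
  A to R3: 10 × 6 = 60
  B to R1: 30 × 8 = 240
  C to R1: 15 × 9 = 135
  C to R2: 5 × 8 = 40
Total cost = 1025.
A ships 65 of its 75, leaving 10.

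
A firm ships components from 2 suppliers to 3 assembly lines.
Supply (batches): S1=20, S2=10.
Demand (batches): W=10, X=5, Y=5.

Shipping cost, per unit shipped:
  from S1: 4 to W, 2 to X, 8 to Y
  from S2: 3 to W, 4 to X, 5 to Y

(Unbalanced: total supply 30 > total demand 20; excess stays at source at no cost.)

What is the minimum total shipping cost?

Optimal allocation:
  S1→W: 5 × 4 = 20
  S1→X: 5 × 2 = 10
  S2→W: 5 × 3 = 15
  S2→Y: 5 × 5 = 25
Total = 20 + 10 + 15 + 25 = 70.

70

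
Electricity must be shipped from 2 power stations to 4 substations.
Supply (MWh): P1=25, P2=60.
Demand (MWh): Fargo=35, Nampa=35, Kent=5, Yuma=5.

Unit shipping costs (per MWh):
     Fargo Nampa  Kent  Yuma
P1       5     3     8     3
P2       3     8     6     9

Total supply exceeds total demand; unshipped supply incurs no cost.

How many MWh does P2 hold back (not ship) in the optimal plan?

An optimal plan:
  P1 to Nampa: 20 MWh
  P1 to Yuma: 5 MWh
  P2 to Fargo: 35 MWh
  P2 to Nampa: 15 MWh
  P2 to Kent: 5 MWh
Total cost = 330.
P2 ships 55 of its 60, leaving 5.

5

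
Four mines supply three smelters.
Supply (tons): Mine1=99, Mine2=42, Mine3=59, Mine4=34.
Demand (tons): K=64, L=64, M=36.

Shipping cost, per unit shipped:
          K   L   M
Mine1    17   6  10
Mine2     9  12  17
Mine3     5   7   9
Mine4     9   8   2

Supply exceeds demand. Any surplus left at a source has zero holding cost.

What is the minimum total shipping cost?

812

An optimal shipping plan:
  Mine1–L: 64 tons
  Mine1–M: 2 tons
  Mine2–K: 5 tons
  Mine3–K: 59 tons
  Mine4–M: 34 tons
Total cost = 812.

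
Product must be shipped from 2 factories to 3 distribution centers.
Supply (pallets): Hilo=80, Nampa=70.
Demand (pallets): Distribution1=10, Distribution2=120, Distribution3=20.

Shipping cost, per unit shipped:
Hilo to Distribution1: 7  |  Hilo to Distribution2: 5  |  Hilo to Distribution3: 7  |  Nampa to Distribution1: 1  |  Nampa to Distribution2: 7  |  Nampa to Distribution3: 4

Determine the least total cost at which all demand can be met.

Optimal allocation:
  Hilo–Distribution2: 80 pallets
  Nampa–Distribution1: 10 pallets
  Nampa–Distribution2: 40 pallets
  Nampa–Distribution3: 20 pallets
Total cost = 770.
(Supply check: Hilo ships 80; Nampa ships 70.)

770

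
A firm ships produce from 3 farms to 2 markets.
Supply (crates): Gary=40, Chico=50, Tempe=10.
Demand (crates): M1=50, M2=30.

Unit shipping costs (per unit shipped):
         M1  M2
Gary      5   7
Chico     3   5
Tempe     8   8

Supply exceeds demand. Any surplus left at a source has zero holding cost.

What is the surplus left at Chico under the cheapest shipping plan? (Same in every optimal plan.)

0

An optimal plan:
  Gary->M2: 30 × 7 = 210
  Chico->M1: 50 × 3 = 150
Total cost = 360.
Chico ships 50 of its 50, leaving 0.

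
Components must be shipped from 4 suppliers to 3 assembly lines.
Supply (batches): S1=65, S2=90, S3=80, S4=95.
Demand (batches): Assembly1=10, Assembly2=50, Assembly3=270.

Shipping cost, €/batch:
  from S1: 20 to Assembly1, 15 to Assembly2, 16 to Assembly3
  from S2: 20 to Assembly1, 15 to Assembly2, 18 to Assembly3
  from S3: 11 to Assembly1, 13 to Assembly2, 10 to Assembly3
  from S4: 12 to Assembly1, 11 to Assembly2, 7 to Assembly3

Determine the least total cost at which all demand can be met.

An optimal shipping plan:
  S1–Assembly3: 65 × €16 = €1040
  S2–Assembly2: 50 × €15 = €750
  S2–Assembly3: 40 × €18 = €720
  S3–Assembly1: 10 × €11 = €110
  S3–Assembly3: 70 × €10 = €700
  S4–Assembly3: 95 × €7 = €665
Total = 1040 + 750 + 720 + 110 + 700 + 665 = €3985.
(Supply check: S1 ships 65; S2 ships 90; S3 ships 80; S4 ships 95.)

3985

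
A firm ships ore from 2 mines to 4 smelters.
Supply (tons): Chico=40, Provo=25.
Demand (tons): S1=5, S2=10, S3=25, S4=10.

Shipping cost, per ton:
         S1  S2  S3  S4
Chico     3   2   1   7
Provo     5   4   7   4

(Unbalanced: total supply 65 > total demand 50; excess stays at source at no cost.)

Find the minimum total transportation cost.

100

A cheapest plan:
  Chico to S1: 5 × 3 = 15
  Chico to S2: 10 × 2 = 20
  Chico to S3: 25 × 1 = 25
  Provo to S4: 10 × 4 = 40
Total = 15 + 20 + 25 + 40 = 100.
(Supply check: Chico ships 40; Provo ships 10.)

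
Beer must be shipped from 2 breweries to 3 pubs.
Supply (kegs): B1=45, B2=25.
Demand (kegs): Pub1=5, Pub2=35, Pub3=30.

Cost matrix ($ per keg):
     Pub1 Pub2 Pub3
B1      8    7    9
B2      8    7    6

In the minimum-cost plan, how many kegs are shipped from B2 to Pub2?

0

The minimum-cost plan:
  B1->Pub1: 5 × $8 = $40
  B1->Pub2: 35 × $7 = $245
  B1->Pub3: 5 × $9 = $45
  B2->Pub3: 25 × $6 = $150
Total cost = $480.
The route B2→Pub2 is not used.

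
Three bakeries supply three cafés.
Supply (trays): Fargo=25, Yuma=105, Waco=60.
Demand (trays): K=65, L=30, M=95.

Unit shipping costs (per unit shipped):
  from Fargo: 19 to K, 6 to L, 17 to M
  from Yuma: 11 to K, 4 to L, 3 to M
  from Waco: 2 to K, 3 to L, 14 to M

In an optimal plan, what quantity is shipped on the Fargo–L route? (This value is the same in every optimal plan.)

Optimal shipments:
  Fargo→L: 25 × 6 = 150
  Yuma→K: 5 × 11 = 55
  Yuma→L: 5 × 4 = 20
  Yuma→M: 95 × 3 = 285
  Waco→K: 60 × 2 = 120
Total cost = 630.
So Fargo→L carries 25 trays.

25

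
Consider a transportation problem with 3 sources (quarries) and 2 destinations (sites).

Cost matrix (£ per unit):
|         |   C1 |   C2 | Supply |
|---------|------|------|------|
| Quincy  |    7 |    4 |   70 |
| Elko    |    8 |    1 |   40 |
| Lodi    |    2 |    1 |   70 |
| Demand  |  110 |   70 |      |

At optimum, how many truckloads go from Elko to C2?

The minimum-cost plan:
  Quincy→C1: 40 × £7 = £280
  Quincy→C2: 30 × £4 = £120
  Elko→C2: 40 × £1 = £40
  Lodi→C1: 70 × £2 = £140
Total cost = £580.
So Elko→C2 carries 40 truckloads.

40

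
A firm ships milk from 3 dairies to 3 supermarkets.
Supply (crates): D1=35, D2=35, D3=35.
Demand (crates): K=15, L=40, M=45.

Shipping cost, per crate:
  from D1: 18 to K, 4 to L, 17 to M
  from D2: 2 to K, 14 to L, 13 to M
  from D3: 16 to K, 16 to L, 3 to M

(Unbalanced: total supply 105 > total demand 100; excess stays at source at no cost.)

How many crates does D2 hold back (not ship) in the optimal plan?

5

Minimum-cost shipments:
  D1–L: 35 × 4 = 140
  D2–K: 15 × 2 = 30
  D2–L: 5 × 14 = 70
  D2–M: 10 × 13 = 130
  D3–M: 35 × 3 = 105
Total cost = 475.
D2 ships 30 of its 35, leaving 5.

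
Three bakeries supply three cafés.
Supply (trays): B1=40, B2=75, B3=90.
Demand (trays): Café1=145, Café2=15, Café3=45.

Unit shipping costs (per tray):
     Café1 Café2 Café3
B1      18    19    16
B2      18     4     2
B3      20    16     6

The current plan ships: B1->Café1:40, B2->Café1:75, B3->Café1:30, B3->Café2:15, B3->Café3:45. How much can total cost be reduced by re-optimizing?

Current plan cost = 40·18 + 75·18 + 30·20 + 15·16 + 45·6 = 3180.
Optimal plan:
  B1 to Café1: 40 trays
  B2 to Café1: 15 trays
  B2 to Café2: 15 trays
  B2 to Café3: 45 trays
  B3 to Café1: 90 trays
Optimal cost = 2940.
Saving = 3180 − 2940 = 240.

240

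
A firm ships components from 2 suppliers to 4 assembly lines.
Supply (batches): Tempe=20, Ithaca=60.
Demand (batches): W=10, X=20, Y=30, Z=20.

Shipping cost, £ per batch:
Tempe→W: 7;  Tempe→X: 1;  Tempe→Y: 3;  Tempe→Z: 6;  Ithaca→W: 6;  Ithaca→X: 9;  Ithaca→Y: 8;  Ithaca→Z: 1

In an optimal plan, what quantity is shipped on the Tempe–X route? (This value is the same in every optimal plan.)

20

Solving gives:
  Tempe->X: 20 × £1 = £20
  Ithaca->W: 10 × £6 = £60
  Ithaca->Y: 30 × £8 = £240
  Ithaca->Z: 20 × £1 = £20
Total cost = £340.
So Tempe→X carries 20 batches.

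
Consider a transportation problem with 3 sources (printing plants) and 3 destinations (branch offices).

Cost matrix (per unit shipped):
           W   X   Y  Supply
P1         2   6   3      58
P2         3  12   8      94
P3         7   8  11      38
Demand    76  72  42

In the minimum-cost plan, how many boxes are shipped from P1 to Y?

24

The minimum-cost plan:
  P1–X: 34 boxes
  P1–Y: 24 boxes
  P2–W: 76 boxes
  P2–Y: 18 boxes
  P3–X: 38 boxes
Total cost = 952.
So P1→Y carries 24 boxes.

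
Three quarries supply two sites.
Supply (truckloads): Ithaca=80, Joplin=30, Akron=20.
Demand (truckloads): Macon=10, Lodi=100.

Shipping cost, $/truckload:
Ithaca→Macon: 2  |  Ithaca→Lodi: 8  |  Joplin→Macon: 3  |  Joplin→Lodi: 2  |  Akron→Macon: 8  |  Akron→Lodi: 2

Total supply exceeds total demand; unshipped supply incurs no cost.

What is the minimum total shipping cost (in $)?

520

Optimal allocation:
  Ithaca–Macon: 10 × $2 = $20
  Ithaca–Lodi: 50 × $8 = $400
  Joplin–Lodi: 30 × $2 = $60
  Akron–Lodi: 20 × $2 = $40
Total = 20 + 400 + 60 + 40 = $520.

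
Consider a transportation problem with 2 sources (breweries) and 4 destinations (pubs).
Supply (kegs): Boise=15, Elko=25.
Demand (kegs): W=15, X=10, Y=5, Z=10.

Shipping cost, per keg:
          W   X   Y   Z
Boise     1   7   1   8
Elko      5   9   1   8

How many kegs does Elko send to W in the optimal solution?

The minimum-cost plan:
  Boise->W: 15 × 1 = 15
  Elko->X: 10 × 9 = 90
  Elko->Y: 5 × 1 = 5
  Elko->Z: 10 × 8 = 80
Total cost = 190.
The route Elko→W is not used.

0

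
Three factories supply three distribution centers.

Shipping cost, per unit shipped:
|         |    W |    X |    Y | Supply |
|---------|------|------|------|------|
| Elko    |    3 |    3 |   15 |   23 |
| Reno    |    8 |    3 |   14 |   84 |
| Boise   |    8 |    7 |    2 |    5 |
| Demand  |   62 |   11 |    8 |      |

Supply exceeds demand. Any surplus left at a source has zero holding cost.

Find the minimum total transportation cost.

A cheapest plan:
  Elko->W: 23 × 3 = 69
  Reno->W: 39 × 8 = 312
  Reno->X: 11 × 3 = 33
  Reno->Y: 3 × 14 = 42
  Boise->Y: 5 × 2 = 10
Total = 69 + 312 + 33 + 42 + 10 = 466.
(Supply check: Elko ships 23; Reno ships 53; Boise ships 5.)

466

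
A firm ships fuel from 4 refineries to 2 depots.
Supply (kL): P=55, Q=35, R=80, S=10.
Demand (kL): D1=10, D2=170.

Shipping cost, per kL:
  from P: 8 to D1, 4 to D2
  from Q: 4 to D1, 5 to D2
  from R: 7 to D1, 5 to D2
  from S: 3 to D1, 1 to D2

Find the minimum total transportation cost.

795

Optimal allocation:
  P->D2: 55 kL
  Q->D1: 10 kL
  Q->D2: 25 kL
  R->D2: 80 kL
  S->D2: 10 kL
Total cost = 795.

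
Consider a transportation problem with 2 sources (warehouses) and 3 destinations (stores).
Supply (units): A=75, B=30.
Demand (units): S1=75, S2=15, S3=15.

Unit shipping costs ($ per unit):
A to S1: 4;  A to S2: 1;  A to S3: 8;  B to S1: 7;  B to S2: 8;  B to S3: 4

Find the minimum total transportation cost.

An optimal shipping plan:
  A to S1: 60 units
  A to S2: 15 units
  B to S1: 15 units
  B to S3: 15 units
Total cost = $420.
(Supply check: A ships 75; B ships 30.)

420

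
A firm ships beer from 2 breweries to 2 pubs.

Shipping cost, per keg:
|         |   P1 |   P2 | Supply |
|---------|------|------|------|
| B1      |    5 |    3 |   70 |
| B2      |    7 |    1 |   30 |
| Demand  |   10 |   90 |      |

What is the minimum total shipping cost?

An optimal shipping plan:
  B1->P1: 10 × 5 = 50
  B1->P2: 60 × 3 = 180
  B2->P2: 30 × 1 = 30
Total = 50 + 180 + 30 = 260.

260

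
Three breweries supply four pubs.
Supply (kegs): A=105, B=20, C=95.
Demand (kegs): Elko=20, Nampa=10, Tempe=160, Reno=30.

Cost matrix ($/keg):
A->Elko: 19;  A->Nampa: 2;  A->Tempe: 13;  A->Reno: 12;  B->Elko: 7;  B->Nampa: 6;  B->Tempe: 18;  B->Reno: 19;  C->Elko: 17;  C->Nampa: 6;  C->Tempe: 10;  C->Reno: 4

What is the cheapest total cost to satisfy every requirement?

A cheapest plan:
  A to Nampa: 10 kegs
  A to Tempe: 95 kegs
  B to Elko: 20 kegs
  C to Tempe: 65 kegs
  C to Reno: 30 kegs
Total cost = $2165.
(Supply check: A ships 105; B ships 20; C ships 95.)

2165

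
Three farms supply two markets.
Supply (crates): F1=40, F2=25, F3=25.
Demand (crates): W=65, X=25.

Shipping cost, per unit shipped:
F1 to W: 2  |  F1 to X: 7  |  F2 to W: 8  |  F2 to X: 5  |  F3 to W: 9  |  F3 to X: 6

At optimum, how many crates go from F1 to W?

40

Optimal shipments:
  F1–W: 40 × 2 = 80
  F2–W: 25 × 8 = 200
  F3–X: 25 × 6 = 150
Total cost = 430.
So F1→W carries 40 crates.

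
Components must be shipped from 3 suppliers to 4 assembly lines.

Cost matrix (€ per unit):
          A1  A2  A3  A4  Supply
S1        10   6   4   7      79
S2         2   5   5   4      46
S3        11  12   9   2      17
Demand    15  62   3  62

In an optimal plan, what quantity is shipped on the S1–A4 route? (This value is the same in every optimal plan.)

Optimal shipments:
  S1→A2: 62 × €6 = €372
  S1→A3: 3 × €4 = €12
  S1→A4: 14 × €7 = €98
  S2→A1: 15 × €2 = €30
  S2→A4: 31 × €4 = €124
  S3→A4: 17 × €2 = €34
Total cost = €670.
So S1→A4 carries 14 batches.

14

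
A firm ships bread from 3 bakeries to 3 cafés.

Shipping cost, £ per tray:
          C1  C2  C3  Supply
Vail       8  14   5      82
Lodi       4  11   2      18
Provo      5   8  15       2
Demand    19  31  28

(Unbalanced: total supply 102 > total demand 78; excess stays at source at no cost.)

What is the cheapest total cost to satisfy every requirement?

642

One minimum-cost allocation:
  Vail→C1: 1 × £8 = £8
  Vail→C2: 29 × £14 = £406
  Vail→C3: 28 × £5 = £140
  Lodi→C1: 18 × £4 = £72
  Provo→C2: 2 × £8 = £16
Total = 8 + 406 + 140 + 72 + 16 = £642.
(Supply check: Vail ships 58; Lodi ships 18; Provo ships 2.)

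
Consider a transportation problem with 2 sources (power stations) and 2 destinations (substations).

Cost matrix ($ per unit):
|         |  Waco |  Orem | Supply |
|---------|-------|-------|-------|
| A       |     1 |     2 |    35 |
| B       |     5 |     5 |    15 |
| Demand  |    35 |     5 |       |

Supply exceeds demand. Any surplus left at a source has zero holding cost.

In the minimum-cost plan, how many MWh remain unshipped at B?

An optimal plan:
  A->Waco: 35 MWh
  B->Orem: 5 MWh
Total cost = $60.
B ships 5 of its 15, leaving 10.

10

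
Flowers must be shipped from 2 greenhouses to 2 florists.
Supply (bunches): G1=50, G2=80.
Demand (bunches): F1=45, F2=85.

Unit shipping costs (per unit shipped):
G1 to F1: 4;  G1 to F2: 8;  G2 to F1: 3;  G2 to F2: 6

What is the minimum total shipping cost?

An optimal shipping plan:
  G1→F1: 45 bunches
  G1→F2: 5 bunches
  G2→F2: 80 bunches
Total cost = 700.
(Supply check: G1 ships 50; G2 ships 80.)

700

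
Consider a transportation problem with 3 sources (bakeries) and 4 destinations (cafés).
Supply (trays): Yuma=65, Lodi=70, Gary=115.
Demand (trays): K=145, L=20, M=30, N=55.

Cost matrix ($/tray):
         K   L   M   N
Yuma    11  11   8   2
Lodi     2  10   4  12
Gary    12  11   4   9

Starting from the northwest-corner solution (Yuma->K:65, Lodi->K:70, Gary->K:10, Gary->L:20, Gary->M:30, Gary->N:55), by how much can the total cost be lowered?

330

Current plan cost = 65·11 + 70·2 + 10·12 + 20·11 + 30·4 + 55·9 = $1810.
Optimal plan:
  Yuma->K: 10 × $11 = $110
  Yuma->N: 55 × $2 = $110
  Lodi->K: 70 × $2 = $140
  Gary->K: 65 × $12 = $780
  Gary->L: 20 × $11 = $220
  Gary->M: 30 × $4 = $120
Optimal cost = $1480.
Saving = 1810 − 1480 = $330.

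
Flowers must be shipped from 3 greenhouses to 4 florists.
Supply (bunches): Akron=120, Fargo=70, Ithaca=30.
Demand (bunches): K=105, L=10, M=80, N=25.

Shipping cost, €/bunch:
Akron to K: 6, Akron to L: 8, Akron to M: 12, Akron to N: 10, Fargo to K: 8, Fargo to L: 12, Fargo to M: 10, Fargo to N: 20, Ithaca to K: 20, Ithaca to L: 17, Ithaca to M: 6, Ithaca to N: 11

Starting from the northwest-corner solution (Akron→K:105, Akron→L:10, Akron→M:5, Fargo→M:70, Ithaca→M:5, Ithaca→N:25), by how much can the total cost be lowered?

95

Current plan cost = 105·6 + 10·8 + 5·12 + 70·10 + 5·6 + 25·11 = €1775.
Optimal plan:
  Akron→K: 85 bunches
  Akron→L: 10 bunches
  Akron→N: 25 bunches
  Fargo→K: 20 bunches
  Fargo→M: 50 bunches
  Ithaca→M: 30 bunches
Optimal cost = €1680.
Saving = 1775 − 1680 = €95.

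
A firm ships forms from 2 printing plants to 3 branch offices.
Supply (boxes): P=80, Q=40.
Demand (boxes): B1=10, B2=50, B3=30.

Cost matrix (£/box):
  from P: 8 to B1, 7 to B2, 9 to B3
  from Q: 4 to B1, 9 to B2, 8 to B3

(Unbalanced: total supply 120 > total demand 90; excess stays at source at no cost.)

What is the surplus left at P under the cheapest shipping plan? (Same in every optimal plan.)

Minimum-cost shipments:
  P–B2: 50 × £7 = £350
  Q–B1: 10 × £4 = £40
  Q–B3: 30 × £8 = £240
Total cost = £630.
P ships 50 of its 80, leaving 30.

30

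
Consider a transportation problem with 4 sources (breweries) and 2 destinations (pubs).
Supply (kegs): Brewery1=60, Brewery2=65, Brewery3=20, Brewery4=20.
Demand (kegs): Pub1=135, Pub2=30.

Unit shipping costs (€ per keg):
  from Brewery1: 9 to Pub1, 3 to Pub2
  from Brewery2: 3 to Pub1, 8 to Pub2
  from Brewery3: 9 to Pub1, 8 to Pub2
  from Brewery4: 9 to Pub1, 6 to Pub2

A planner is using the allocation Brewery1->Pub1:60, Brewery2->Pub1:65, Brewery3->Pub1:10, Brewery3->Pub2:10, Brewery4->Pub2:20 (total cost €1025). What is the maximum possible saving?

110

Current plan cost = 60·9 + 65·3 + 10·9 + 10·8 + 20·6 = €1025.
Optimal plan:
  Brewery1–Pub1: 30 × €9 = €270
  Brewery1–Pub2: 30 × €3 = €90
  Brewery2–Pub1: 65 × €3 = €195
  Brewery3–Pub1: 20 × €9 = €180
  Brewery4–Pub1: 20 × €9 = €180
Optimal cost = €915.
Saving = 1025 − 915 = €110.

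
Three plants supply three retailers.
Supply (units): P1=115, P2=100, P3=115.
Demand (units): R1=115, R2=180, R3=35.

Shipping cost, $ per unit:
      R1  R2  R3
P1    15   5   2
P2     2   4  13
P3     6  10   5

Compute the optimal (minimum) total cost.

1560

Optimal allocation:
  P1–R2: 80 × $5 = $400
  P1–R3: 35 × $2 = $70
  P2–R2: 100 × $4 = $400
  P3–R1: 115 × $6 = $690
Total = 400 + 70 + 400 + 690 = $1560.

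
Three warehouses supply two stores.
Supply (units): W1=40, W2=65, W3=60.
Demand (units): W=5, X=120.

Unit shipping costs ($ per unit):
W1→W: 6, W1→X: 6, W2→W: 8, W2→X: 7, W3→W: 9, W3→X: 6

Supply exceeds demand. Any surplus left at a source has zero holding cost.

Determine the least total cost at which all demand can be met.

Optimal allocation:
  W1–W: 5 × $6 = $30
  W1–X: 35 × $6 = $210
  W2–X: 25 × $7 = $175
  W3–X: 60 × $6 = $360
Total = 30 + 210 + 175 + 360 = $775.
(Supply check: W1 ships 40; W2 ships 25; W3 ships 60.)

775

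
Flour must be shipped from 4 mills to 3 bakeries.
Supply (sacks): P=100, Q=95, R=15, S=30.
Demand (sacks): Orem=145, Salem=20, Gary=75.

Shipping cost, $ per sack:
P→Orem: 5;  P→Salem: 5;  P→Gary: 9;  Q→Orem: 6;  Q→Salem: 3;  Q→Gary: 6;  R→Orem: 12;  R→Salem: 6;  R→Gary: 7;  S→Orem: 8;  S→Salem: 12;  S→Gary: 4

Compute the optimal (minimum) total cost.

A cheapest plan:
  P to Orem: 100 sacks
  Q to Orem: 45 sacks
  Q to Salem: 20 sacks
  Q to Gary: 30 sacks
  R to Gary: 15 sacks
  S to Gary: 30 sacks
Total cost = $1235.

1235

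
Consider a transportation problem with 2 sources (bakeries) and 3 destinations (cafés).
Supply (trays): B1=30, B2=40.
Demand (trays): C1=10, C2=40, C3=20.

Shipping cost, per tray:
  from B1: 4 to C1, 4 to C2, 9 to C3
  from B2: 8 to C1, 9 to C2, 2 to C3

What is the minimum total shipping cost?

330

A cheapest plan:
  B1->C2: 30 × 4 = 120
  B2->C1: 10 × 8 = 80
  B2->C2: 10 × 9 = 90
  B2->C3: 20 × 2 = 40
Total = 120 + 80 + 90 + 40 = 330.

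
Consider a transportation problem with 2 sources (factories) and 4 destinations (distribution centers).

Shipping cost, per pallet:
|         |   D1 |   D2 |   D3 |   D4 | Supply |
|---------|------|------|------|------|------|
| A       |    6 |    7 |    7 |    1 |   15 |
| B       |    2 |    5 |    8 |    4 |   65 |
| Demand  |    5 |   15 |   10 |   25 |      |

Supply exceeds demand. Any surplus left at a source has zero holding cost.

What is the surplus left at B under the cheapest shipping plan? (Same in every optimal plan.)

An optimal plan:
  A->D4: 15 pallets
  B->D1: 5 pallets
  B->D2: 15 pallets
  B->D3: 10 pallets
  B->D4: 10 pallets
Total cost = 220.
B ships 40 of its 65, leaving 25.

25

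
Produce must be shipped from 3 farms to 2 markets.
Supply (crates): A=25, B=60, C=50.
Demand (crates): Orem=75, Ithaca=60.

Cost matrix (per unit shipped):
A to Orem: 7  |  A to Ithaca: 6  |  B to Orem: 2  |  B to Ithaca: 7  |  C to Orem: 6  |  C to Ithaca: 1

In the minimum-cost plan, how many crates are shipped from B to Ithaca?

0

The minimum-cost plan:
  A→Orem: 15 × 7 = 105
  A→Ithaca: 10 × 6 = 60
  B→Orem: 60 × 2 = 120
  C→Ithaca: 50 × 1 = 50
Total cost = 335.
The route B→Ithaca is not used.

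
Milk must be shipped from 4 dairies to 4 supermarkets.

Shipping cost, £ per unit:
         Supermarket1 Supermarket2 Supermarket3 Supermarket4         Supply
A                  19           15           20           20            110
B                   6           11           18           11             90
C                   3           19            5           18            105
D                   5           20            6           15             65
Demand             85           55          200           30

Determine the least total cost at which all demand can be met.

Optimal allocation:
  A->Supermarket2: 55 crates
  A->Supermarket3: 30 crates
  A->Supermarket4: 25 crates
  B->Supermarket1: 85 crates
  B->Supermarket4: 5 crates
  C->Supermarket3: 105 crates
  D->Supermarket3: 65 crates
Total cost = £3405.

3405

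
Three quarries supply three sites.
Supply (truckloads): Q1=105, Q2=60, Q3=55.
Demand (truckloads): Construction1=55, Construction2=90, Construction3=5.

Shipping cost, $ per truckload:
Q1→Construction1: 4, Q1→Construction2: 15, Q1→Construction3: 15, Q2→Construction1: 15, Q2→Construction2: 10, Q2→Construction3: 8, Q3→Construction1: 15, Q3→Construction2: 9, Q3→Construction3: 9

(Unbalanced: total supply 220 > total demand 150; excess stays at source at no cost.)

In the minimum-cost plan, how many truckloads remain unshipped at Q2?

An optimal plan:
  Q1→Construction1: 55 × $4 = $220
  Q2→Construction2: 35 × $10 = $350
  Q2→Construction3: 5 × $8 = $40
  Q3→Construction2: 55 × $9 = $495
Total cost = $1105.
Q2 ships 40 of its 60, leaving 20.

20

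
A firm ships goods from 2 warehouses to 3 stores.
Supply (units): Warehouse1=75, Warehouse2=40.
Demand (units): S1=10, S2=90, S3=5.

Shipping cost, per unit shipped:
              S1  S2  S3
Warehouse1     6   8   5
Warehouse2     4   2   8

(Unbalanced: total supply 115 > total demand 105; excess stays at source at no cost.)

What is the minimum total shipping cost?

565

Optimal allocation:
  Warehouse1→S1: 10 × 6 = 60
  Warehouse1→S2: 50 × 8 = 400
  Warehouse1→S3: 5 × 5 = 25
  Warehouse2→S2: 40 × 2 = 80
Total = 60 + 400 + 25 + 80 = 565.
(Supply check: Warehouse1 ships 65; Warehouse2 ships 40.)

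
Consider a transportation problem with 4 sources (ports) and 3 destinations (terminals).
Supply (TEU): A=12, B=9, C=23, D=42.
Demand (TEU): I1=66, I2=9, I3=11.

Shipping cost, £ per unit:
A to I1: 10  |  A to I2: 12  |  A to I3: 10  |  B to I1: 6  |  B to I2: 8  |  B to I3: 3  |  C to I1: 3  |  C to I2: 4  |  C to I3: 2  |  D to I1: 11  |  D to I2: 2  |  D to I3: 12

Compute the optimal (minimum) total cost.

An optimal shipping plan:
  A to I1: 12 × £10 = £120
  B to I3: 9 × £3 = £27
  C to I1: 21 × £3 = £63
  C to I3: 2 × £2 = £4
  D to I1: 33 × £11 = £363
  D to I2: 9 × £2 = £18
Total = 120 + 27 + 63 + 4 + 363 + 18 = £595.
(Supply check: A ships 12; B ships 9; C ships 23; D ships 42.)

595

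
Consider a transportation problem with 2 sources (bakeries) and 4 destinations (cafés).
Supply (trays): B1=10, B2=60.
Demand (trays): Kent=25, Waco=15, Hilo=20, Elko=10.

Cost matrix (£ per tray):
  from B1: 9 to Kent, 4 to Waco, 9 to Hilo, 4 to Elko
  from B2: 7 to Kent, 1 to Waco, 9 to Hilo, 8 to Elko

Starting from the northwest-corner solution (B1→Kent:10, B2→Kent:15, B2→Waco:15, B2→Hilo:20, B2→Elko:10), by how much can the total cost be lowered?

60

Current plan cost = 10·9 + 15·7 + 15·1 + 20·9 + 10·8 = £470.
Optimal plan:
  B1 to Elko: 10 × £4 = £40
  B2 to Kent: 25 × £7 = £175
  B2 to Waco: 15 × £1 = £15
  B2 to Hilo: 20 × £9 = £180
Optimal cost = £410.
Saving = 470 − 410 = £60.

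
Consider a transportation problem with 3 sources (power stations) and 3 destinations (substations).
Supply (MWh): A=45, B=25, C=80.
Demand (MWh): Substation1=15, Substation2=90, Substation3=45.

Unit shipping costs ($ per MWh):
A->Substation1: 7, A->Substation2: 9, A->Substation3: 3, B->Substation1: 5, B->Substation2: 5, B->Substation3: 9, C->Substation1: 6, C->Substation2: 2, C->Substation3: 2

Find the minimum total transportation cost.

Optimal allocation:
  A->Substation3: 45 × $3 = $135
  B->Substation1: 15 × $5 = $75
  B->Substation2: 10 × $5 = $50
  C->Substation2: 80 × $2 = $160
Total = 135 + 75 + 50 + 160 = $420.

420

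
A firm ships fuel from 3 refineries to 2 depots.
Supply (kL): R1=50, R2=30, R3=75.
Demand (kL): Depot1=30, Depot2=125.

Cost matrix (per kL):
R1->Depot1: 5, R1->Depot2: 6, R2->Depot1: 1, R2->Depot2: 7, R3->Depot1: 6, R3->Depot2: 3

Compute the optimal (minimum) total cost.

555

Optimal allocation:
  R1–Depot2: 50 kL
  R2–Depot1: 30 kL
  R3–Depot2: 75 kL
Total cost = 555.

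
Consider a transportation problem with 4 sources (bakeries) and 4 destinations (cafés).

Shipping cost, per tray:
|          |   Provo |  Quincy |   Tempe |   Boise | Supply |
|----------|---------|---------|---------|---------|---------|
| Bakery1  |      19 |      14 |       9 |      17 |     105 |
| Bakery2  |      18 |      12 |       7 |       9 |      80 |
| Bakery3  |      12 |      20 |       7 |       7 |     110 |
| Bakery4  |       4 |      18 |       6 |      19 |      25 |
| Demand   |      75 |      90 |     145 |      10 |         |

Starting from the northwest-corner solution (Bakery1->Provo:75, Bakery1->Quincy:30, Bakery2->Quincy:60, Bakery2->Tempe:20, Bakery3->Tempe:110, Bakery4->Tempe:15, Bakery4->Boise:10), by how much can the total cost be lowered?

680

Current plan cost = 75·19 + 30·14 + 60·12 + 20·7 + 110·7 + 15·6 + 10·19 = 3755.
Optimal plan:
  Bakery1–Quincy: 90 trays
  Bakery1–Tempe: 15 trays
  Bakery2–Tempe: 80 trays
  Bakery3–Provo: 50 trays
  Bakery3–Tempe: 50 trays
  Bakery3–Boise: 10 trays
  Bakery4–Provo: 25 trays
Optimal cost = 3075.
Saving = 3755 − 3075 = 680.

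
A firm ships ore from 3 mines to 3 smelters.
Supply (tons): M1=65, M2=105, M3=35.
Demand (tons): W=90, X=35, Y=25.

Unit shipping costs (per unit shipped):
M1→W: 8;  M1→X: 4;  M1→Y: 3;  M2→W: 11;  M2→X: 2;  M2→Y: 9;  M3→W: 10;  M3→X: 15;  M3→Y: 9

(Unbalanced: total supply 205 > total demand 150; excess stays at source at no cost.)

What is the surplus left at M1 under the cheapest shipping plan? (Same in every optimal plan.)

0

Minimum-cost shipments:
  M1–W: 40 × 8 = 320
  M1–Y: 25 × 3 = 75
  M2–W: 15 × 11 = 165
  M2–X: 35 × 2 = 70
  M3–W: 35 × 10 = 350
Total cost = 980.
M1 ships 65 of its 65, leaving 0.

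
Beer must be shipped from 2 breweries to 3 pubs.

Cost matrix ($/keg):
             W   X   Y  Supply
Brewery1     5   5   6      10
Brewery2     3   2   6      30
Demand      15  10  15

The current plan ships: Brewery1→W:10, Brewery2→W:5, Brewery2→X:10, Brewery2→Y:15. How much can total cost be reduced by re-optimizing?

Current plan cost = 10·5 + 5·3 + 10·2 + 15·6 = $175.
Optimal plan:
  Brewery1–Y: 10 × $6 = $60
  Brewery2–W: 15 × $3 = $45
  Brewery2–X: 10 × $2 = $20
  Brewery2–Y: 5 × $6 = $30
Optimal cost = $155.
Saving = 175 − 155 = $20.

20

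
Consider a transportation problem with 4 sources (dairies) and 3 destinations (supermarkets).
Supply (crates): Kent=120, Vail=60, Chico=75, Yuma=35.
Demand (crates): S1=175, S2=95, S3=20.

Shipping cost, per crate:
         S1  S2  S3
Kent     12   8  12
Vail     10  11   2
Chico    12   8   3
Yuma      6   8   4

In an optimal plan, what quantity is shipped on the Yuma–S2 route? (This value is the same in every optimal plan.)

The minimum-cost plan:
  Kent->S1: 25 × 12 = 300
  Kent->S2: 95 × 8 = 760
  Vail->S1: 60 × 10 = 600
  Chico->S1: 55 × 12 = 660
  Chico->S3: 20 × 3 = 60
  Yuma->S1: 35 × 6 = 210
Total cost = 2590.
The route Yuma→S2 is not used.

0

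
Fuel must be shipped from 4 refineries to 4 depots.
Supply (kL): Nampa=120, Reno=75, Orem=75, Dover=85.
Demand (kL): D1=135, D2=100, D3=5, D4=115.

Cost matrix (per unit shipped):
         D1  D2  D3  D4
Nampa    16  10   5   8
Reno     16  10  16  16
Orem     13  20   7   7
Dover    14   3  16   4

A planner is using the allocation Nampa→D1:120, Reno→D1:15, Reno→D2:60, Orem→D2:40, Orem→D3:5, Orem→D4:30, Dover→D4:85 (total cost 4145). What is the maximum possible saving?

Current plan cost = 120·16 + 15·16 + 60·10 + 40·20 + 5·7 + 30·7 + 85·4 = 4145.
Optimal plan:
  Nampa to D3: 5 × 5 = 25
  Nampa to D4: 115 × 8 = 920
  Reno to D1: 60 × 16 = 960
  Reno to D2: 15 × 10 = 150
  Orem to D1: 75 × 13 = 975
  Dover to D2: 85 × 3 = 255
Optimal cost = 3285.
Saving = 4145 − 3285 = 860.

860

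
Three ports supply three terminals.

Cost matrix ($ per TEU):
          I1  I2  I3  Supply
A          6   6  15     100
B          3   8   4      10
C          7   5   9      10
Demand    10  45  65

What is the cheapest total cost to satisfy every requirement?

1135

Optimal allocation:
  A–I1: 10 × $6 = $60
  A–I2: 45 × $6 = $270
  A–I3: 45 × $15 = $675
  B–I3: 10 × $4 = $40
  C–I3: 10 × $9 = $90
Total = 60 + 270 + 675 + 40 + 90 = $1135.
(Supply check: A ships 100; B ships 10; C ships 10.)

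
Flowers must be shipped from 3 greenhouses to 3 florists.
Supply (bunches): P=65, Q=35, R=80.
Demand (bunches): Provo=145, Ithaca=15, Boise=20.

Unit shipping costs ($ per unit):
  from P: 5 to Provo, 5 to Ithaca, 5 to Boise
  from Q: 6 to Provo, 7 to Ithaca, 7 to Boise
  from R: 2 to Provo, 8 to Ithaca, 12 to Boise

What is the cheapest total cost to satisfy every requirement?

An optimal shipping plan:
  P to Provo: 30 × $5 = $150
  P to Ithaca: 15 × $5 = $75
  P to Boise: 20 × $5 = $100
  Q to Provo: 35 × $6 = $210
  R to Provo: 80 × $2 = $160
Total = 150 + 75 + 100 + 210 + 160 = $695.

695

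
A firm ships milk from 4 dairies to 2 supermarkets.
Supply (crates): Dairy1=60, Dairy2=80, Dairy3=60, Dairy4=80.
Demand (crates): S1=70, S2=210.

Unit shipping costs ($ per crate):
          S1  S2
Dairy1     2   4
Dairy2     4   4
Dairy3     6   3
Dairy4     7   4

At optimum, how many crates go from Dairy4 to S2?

80

The minimum-cost plan:
  Dairy1 to S1: 60 × $2 = $120
  Dairy2 to S1: 10 × $4 = $40
  Dairy2 to S2: 70 × $4 = $280
  Dairy3 to S2: 60 × $3 = $180
  Dairy4 to S2: 80 × $4 = $320
Total cost = $940.
So Dairy4→S2 carries 80 crates.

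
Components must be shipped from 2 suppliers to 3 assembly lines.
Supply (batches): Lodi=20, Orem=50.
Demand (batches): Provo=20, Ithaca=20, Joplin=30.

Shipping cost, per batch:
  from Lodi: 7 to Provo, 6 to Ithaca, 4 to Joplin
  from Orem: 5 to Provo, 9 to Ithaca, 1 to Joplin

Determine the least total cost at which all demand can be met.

An optimal shipping plan:
  Lodi→Ithaca: 20 × 6 = 120
  Orem→Provo: 20 × 5 = 100
  Orem→Joplin: 30 × 1 = 30
Total = 120 + 100 + 30 = 250.
(Supply check: Lodi ships 20; Orem ships 50.)

250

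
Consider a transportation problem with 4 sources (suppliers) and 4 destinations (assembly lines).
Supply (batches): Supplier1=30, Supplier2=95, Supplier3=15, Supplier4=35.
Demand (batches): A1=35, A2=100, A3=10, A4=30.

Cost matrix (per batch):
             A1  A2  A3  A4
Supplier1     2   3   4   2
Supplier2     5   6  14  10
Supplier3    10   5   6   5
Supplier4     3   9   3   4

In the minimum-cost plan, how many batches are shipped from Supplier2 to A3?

0

Optimal shipments:
  Supplier1→A4: 30 × 2 = 60
  Supplier2→A1: 10 × 5 = 50
  Supplier2→A2: 85 × 6 = 510
  Supplier3→A2: 15 × 5 = 75
  Supplier4→A1: 25 × 3 = 75
  Supplier4→A3: 10 × 3 = 30
Total cost = 800.
The route Supplier2→A3 is not used.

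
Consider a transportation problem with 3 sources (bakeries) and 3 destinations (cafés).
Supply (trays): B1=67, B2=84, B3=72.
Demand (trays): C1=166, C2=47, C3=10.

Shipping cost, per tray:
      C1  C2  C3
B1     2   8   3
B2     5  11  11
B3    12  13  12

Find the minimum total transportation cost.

One minimum-cost allocation:
  B1 to C1: 67 trays
  B2 to C1: 84 trays
  B3 to C1: 15 trays
  B3 to C2: 47 trays
  B3 to C3: 10 trays
Total cost = 1465.

1465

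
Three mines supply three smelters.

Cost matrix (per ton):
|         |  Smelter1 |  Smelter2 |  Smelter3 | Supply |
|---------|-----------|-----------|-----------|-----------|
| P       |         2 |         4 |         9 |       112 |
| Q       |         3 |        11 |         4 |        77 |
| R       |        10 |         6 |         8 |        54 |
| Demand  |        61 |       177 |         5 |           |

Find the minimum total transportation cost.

1096

One minimum-cost allocation:
  P→Smelter2: 112 × 4 = 448
  Q→Smelter1: 61 × 3 = 183
  Q→Smelter2: 11 × 11 = 121
  Q→Smelter3: 5 × 4 = 20
  R→Smelter2: 54 × 6 = 324
Total = 448 + 183 + 121 + 20 + 324 = 1096.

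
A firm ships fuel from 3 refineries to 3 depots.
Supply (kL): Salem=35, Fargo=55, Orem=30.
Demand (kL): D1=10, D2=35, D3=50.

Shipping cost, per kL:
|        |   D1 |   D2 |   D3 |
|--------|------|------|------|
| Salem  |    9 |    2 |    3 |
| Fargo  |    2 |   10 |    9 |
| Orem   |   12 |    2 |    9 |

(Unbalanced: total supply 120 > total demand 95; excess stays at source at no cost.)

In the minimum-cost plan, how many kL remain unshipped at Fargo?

25

An optimal plan:
  Salem→D2: 5 × 2 = 10
  Salem→D3: 30 × 3 = 90
  Fargo→D1: 10 × 2 = 20
  Fargo→D3: 20 × 9 = 180
  Orem→D2: 30 × 2 = 60
Total cost = 360.
Fargo ships 30 of its 55, leaving 25.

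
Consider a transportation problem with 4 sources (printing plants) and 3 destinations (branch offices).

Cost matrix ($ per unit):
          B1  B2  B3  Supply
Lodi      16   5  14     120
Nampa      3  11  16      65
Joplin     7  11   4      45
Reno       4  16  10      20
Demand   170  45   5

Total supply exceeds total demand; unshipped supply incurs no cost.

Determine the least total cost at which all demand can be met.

An optimal shipping plan:
  Lodi→B1: 45 × $16 = $720
  Lodi→B2: 45 × $5 = $225
  Nampa→B1: 65 × $3 = $195
  Joplin→B1: 40 × $7 = $280
  Joplin→B3: 5 × $4 = $20
  Reno→B1: 20 × $4 = $80
Total = 720 + 225 + 195 + 280 + 20 + 80 = $1520.

1520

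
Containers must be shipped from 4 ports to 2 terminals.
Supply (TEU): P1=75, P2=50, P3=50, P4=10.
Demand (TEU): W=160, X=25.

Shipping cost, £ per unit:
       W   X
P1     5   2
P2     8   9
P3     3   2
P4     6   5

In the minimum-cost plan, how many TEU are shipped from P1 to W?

50

Optimal shipments:
  P1–W: 50 × £5 = £250
  P1–X: 25 × £2 = £50
  P2–W: 50 × £8 = £400
  P3–W: 50 × £3 = £150
  P4–W: 10 × £6 = £60
Total cost = £910.
So P1→W carries 50 TEU.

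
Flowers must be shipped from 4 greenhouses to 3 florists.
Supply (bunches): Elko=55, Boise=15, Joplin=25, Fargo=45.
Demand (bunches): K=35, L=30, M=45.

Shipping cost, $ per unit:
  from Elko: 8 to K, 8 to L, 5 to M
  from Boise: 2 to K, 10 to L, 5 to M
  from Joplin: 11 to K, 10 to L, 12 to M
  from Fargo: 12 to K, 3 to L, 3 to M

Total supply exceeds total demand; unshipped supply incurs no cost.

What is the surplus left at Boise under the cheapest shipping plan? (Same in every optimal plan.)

0

Minimum-cost shipments:
  Elko->K: 20 × $8 = $160
  Elko->M: 30 × $5 = $150
  Boise->K: 15 × $2 = $30
  Fargo->L: 30 × $3 = $90
  Fargo->M: 15 × $3 = $45
Total cost = $475.
Boise ships 15 of its 15, leaving 0.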